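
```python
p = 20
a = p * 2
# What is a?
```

Trace:
`p = 20` → p = 20
`a = p * 2` → a = 40
So a = 40

Answer: 40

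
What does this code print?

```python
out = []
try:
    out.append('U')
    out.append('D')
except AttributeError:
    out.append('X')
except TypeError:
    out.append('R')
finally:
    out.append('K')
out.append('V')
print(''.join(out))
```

Execution trace: 'U' (try body) → 'D' (try body, no exception) → 'K' (finally) → 'V' (after the try/except). Output: UDKV

Answer: UDKV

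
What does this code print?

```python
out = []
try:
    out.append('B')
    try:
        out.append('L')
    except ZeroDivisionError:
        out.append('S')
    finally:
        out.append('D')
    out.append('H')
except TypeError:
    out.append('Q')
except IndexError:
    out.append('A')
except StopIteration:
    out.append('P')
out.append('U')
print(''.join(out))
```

Execution trace: 'B' (try body) → 'L' (inner try body, no exception) → 'D' (inner finally) → 'H' (try body, no exception) → 'U' (after the try/except). Output: BLDHU

Answer: BLDHU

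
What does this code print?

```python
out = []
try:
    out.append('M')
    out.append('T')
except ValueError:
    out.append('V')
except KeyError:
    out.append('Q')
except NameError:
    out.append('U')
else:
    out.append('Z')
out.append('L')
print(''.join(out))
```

Execution trace: 'M' (try body) → 'T' (try body, no exception) → 'Z' (else) → 'L' (after the try/except). Output: MTZL

Answer: MTZL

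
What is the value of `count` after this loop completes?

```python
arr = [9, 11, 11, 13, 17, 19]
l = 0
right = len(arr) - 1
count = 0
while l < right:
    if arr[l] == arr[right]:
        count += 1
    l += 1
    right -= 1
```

Count matching pairs from ends
`count` takes the values: 0

Answer: 0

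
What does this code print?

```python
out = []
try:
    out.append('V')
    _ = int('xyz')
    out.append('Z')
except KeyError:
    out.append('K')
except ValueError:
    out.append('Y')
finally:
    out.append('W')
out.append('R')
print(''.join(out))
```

Execution trace: 'V' (try body) → 'Y' (except ValueError) → 'W' (finally) → 'R' (after the try/except). Output: VYWR

Answer: VYWR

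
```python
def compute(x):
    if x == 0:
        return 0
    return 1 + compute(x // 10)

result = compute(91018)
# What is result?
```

Count of digits of 91018: 5

Answer: 5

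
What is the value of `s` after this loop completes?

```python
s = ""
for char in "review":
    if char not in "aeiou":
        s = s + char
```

Remove vowels from 'review'
`s` takes the values: "" → "r" → "rv" → "rvw"

Answer: "rvw"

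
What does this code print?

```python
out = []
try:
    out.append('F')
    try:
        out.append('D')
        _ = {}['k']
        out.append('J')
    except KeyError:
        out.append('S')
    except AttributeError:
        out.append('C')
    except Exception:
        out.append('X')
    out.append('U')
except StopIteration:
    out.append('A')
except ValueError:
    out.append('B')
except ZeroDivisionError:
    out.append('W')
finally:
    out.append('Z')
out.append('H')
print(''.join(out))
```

Execution trace: 'F' (try body) → 'D' (inner try body) → 'S' (inner except KeyError) → 'U' (try body, no exception) → 'Z' (finally) → 'H' (after the try/except). Output: FDSUZH

Answer: FDSUZH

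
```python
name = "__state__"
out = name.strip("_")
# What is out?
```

Trace:
`name = "__state__"` → name = '__state__'
`out = name.strip("_")` → out = 'state'
So out = 'state'

Answer: 'state'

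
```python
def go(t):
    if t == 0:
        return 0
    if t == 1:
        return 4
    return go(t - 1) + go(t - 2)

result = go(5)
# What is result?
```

Build up from base cases: go(0)=0, go(1)=4, go(2)=4, go(3)=8, go(4)=12, go(5)=20

Answer: 20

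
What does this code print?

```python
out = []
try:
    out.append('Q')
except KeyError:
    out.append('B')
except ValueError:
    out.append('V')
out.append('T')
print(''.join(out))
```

Execution trace: 'Q' (try body, no exception) → 'T' (after the try/except). Output: QT

Answer: QT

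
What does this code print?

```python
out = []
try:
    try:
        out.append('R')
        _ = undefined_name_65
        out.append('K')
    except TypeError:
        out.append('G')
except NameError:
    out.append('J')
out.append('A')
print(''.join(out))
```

Execution trace: 'R' (try body) → 'J' (outer except NameError) → 'A' (after the try/except). Output: RJA

Answer: RJA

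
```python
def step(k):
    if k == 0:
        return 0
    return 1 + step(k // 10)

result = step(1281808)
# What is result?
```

Count of digits of 1281808: 7

Answer: 7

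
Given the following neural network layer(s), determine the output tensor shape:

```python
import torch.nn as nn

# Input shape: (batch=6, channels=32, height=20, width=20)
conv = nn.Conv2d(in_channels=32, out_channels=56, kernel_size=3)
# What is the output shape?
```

Input: (6, 32, 20, 20) -> Output: (6, 56, 18, 18)

Answer: (6, 56, 18, 18)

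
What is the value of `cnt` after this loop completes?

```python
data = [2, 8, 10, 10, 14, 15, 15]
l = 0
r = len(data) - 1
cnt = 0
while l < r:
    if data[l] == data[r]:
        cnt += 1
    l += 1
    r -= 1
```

Count matching pairs from ends
`cnt` takes the values: 0

Answer: 0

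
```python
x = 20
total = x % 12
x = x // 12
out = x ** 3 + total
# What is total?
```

Trace:
`x = 20` → x = 20
`total = x % 12` → total = 8
`x = x // 12` → x = 1
`out = x ** 3 + total` → out = 9
So total = 8

Answer: 8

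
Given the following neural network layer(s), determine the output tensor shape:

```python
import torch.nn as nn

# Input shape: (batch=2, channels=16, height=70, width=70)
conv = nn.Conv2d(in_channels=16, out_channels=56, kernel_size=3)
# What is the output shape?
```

Input: (2, 16, 70, 70) -> Output: (2, 56, 68, 68)

Answer: (2, 56, 68, 68)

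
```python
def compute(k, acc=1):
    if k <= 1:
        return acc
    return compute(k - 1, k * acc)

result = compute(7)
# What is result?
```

Accumulator trace (n, acc): (7, 1) -> (6, 7) -> (5, 42) -> (4, 210) -> (3, 840) -> (2, 2520) -> (1, 5040) -> return 5040

Answer: 5040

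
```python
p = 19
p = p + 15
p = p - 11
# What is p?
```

Trace:
`p = 19` → p = 19
`p = p + 15` → p = 34
`p = p - 11` → p = 23
So p = 23

Answer: 23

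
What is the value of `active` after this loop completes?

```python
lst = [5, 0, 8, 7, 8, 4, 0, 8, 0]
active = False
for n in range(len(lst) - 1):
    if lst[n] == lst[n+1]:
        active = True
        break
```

Check consecutive duplicates in [5, 0, 8, 7, 8, 4, 0, 8, 0]
`active` takes the values: False

Answer: False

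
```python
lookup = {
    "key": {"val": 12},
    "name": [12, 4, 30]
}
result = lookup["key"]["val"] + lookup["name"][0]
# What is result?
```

Trace:
`lookup = { ...` → lookup = {'key': {'val': 12}, 'name': [12, 4, 30]}
`result = lookup["key"]["val"] + lookup["name"][0]` → result = 24
So result = 24

Answer: 24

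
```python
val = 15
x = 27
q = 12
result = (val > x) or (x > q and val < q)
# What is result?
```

Trace:
`val = 15` → val = 15
`x = 27` → x = 27
`q = 12` → q = 12
`result = (val > x) or (x > q and val < q)` → result = False
So result = False

Answer: False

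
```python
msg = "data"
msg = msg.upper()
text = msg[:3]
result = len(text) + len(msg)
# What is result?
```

Trace:
`msg = "data"` → msg = 'data'
`msg = msg.upper()` → msg = 'DATA'
`text = msg[:3]` → text = 'DAT'
`result = len(text) + len(msg)` → result = 7
So result = 7

Answer: 7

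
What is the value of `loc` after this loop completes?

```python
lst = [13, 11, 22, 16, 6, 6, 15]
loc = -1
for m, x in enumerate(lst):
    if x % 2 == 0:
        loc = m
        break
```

First even number index in [13, 11, 22, 16, 6, 6, 15]
`loc` takes the values: -1 → 2

Answer: 2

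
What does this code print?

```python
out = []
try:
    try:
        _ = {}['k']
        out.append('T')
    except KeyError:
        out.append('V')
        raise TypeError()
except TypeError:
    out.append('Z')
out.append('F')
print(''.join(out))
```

Execution trace: 'V' (inner except KeyError) → 'Z' (outer except TypeError) → 'F' (after the try/except). Output: VZF

Answer: VZF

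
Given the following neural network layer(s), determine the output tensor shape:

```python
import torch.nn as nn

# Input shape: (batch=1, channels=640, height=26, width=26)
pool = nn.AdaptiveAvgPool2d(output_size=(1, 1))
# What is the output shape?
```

Input: (1, 640, 26, 26) -> Output: (1, 640, 1, 1)

Answer: (1, 640, 1, 1)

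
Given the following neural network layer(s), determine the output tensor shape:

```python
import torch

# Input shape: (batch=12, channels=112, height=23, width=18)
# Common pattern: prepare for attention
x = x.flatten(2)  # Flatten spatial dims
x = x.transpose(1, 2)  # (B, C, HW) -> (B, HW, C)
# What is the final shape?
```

Input: (12, 112, 23, 18) -> after flatten(2): (12, 112, 414) -> Output: (12, 414, 112)

Answer: (12, 414, 112)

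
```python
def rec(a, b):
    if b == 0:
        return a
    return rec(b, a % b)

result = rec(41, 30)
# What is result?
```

rec(41, 30) -> rec(30, 11) -> rec(11, 8) -> rec(8, 3) -> rec(3, 2) -> rec(2, 1) -> rec(1, 0) -> 1

Answer: 1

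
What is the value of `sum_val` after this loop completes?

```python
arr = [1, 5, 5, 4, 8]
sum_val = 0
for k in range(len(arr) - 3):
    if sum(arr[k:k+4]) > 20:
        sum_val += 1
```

Count windows with sum > 20
`sum_val` takes the values: 0 → 1

Answer: 1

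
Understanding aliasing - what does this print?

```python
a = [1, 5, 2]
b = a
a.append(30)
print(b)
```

Key concept: basic list aliasing.
Step by step:
`a = [1, 5, 2]` → a = [1, 5, 2]
`b = a` → b = [1, 5, 2] (same object as a)
`a.append(30)` → a = [1, 5, 2, 30] (same object as b); b = [1, 5, 2, 30] (same object as a)
`print(b)` → prints [1, 5, 2, 30]

Answer: [1, 5, 2, 30]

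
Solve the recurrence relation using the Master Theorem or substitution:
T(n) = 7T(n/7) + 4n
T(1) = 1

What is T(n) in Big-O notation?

By Master Theorem: a=7, b=7, f(n)=4n. Since log_7(7) = 1 and f(n) = Θ(n^1), Case 2 applies. T(n) = O(n log n).

Answer: O(n log n)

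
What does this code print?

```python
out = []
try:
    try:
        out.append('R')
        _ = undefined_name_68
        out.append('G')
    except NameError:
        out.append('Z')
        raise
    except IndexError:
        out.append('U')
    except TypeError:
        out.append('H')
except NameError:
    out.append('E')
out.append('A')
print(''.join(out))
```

Execution trace: 'R' (try body) → 'Z' (except NameError) → 'E' (outer except NameError) → 'A' (after the try/except). Output: RZEA

Answer: RZEA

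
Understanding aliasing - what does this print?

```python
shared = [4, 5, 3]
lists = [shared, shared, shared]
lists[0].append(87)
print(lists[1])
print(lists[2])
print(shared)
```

Key concept: list of same reference.
Step by step:
`shared = [4, 5, 3]` → shared = [4, 5, 3]
`lists = [shared, shared, shared]` → lists = [[4, 5, 3], [4, 5, 3], [4, 5, 3]]
`lists[0].append(87)` → shared = [4, 5, 3, 87]; lists = [[4, 5, 3, 87], [4, 5, 3, 87], [4, 5, 3, 87]]
`print(lists[1])` → prints [4, 5, 3, 87]
`print(lists[2])` → prints [4, 5, 3, 87]
`print(shared)` → prints [4, 5, 3, 87]

Answer:
[4, 5, 3, 87]
[4, 5, 3, 87]
[4, 5, 3, 87]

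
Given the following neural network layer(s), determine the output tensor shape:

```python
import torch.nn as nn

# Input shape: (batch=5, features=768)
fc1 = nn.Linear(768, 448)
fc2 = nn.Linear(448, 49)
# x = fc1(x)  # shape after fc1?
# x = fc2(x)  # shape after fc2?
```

Input: (5, 768) -> after fc1: (5, 448) -> Output: (5, 49)

Answer: (5, 49)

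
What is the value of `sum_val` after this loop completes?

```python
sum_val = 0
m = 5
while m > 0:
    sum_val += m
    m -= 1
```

Sum 5 down to 1
`sum_val` takes the values: 0 → 5 → 9 → 12 → 14 → 15

Answer: 15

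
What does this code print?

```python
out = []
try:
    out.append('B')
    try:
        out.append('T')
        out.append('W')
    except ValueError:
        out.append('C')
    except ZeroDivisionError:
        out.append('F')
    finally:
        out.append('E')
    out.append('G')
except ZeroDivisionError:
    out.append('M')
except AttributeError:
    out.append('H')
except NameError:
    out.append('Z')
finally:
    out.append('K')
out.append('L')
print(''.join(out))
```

Execution trace: 'B' (try body) → 'T' (inner try body) → 'W' (inner try body, no exception) → 'E' (inner finally) → 'G' (try body, no exception) → 'K' (finally) → 'L' (after the try/except). Output: BTWEGKL

Answer: BTWEGKL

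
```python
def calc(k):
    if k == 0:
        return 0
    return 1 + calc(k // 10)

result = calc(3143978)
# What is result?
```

Count of digits of 3143978: 7

Answer: 7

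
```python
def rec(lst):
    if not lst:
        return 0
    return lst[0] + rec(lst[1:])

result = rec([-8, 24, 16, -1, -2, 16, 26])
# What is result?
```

(-8) + 24 + 16 + (-1) + (-2) + 16 + 26 + 0 = 71

Answer: 71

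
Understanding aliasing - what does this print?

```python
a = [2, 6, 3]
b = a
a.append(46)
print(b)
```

Key concept: basic list aliasing.
Step by step:
`a = [2, 6, 3]` → a = [2, 6, 3]
`b = a` → b = [2, 6, 3] (same object as a)
`a.append(46)` → a = [2, 6, 3, 46] (same object as b); b = [2, 6, 3, 46] (same object as a)
`print(b)` → prints [2, 6, 3, 46]

Answer: [2, 6, 3, 46]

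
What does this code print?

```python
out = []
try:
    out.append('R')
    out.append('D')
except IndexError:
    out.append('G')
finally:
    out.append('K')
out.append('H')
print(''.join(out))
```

Execution trace: 'R' (try body) → 'D' (try body, no exception) → 'K' (finally) → 'H' (after the try/except). Output: RDKH

Answer: RDKH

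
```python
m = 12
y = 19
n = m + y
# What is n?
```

Trace:
`m = 12` → m = 12
`y = 19` → y = 19
`n = m + y` → n = 31
So n = 31

Answer: 31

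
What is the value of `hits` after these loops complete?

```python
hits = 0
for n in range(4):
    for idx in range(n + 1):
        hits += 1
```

Triangle: 1 + 2 + ... + 4
`hits` takes the values: 0 → 1 → 2 → 3 → 4 → 5 → 6 → 7 → 8 → 9 → 10

Answer: 10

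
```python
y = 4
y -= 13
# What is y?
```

Trace:
`y = 4` → y = 4
`y -= 13` → y = -9
So y = -9

Answer: -9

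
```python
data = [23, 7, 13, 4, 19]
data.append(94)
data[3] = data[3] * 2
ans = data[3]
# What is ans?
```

Trace:
`data = [23, 7, 13, 4, 19]` → data = [23, 7, 13, 4, 19]
`data.append(94)` → data = [23, 7, 13, 4, 19, 94]
`data[3] = data[3] * 2` → data = [23, 7, 13, 8, 19, 94]
`ans = data[3]` → ans = 8
So ans = 8

Answer: 8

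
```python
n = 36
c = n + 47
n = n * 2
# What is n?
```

Trace:
`n = 36` → n = 36
`c = n + 47` → c = 83
`n = n * 2` → n = 72
So n = 72

Answer: 72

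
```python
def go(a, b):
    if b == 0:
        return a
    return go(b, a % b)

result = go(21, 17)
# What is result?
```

go(21, 17) -> go(17, 4) -> go(4, 1) -> go(1, 0) -> 1

Answer: 1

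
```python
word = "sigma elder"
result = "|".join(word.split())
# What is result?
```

Trace:
`word = "sigma elder"` → word = 'sigma elder'
`result = "|".join(word.split())` → result = 'sigma|elder'
So result = 'sigma|elder'

Answer: 'sigma|elder'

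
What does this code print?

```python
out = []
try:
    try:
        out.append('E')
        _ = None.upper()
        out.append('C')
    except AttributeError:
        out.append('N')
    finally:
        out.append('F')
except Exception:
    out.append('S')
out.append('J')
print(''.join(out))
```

Execution trace: 'E' (inner try body) → 'N' (inner except AttributeError) → 'F' (inner finally) → 'J' (after the try/except). Output: ENFJ

Answer: ENFJ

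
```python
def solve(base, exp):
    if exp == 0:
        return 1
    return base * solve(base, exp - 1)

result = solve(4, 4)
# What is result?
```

solve(4, 4) = 4 * 4 * 4 * 4 = 256

Answer: 256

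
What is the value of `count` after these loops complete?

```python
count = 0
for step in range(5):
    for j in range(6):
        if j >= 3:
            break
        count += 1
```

Inner breaks at 3, outer runs 5 times
`count` takes the values: 0 → 1 → 2 → 3 → 4 → 5 → 6 → 7 → 8 → 9 → 10 → 11 → 12 → 13 → 14 → 15

Answer: 15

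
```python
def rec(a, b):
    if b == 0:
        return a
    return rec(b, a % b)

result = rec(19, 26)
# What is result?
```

rec(19, 26) -> rec(26, 19) -> rec(19, 7) -> rec(7, 5) -> rec(5, 2) -> rec(2, 1) -> rec(1, 0) -> 1

Answer: 1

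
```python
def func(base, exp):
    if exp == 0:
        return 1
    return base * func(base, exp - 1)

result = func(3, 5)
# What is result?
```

func(3, 5) = 3 * 3 * 3 * 3 * 3 = 243

Answer: 243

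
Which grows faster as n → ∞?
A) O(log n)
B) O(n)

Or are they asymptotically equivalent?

O(log n) vs O(n): Higher order terms dominate.

Answer: B) O(n) grows faster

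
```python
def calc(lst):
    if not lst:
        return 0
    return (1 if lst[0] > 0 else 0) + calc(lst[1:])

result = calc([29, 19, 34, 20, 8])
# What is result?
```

Count of positive elements in [29, 19, 34, 20, 8] = 5

Answer: 5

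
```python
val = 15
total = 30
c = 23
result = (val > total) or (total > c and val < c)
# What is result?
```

Trace:
`val = 15` → val = 15
`total = 30` → total = 30
`c = 23` → c = 23
`result = (val > total) or (total > c and val < c)` → result = True
So result = True

Answer: True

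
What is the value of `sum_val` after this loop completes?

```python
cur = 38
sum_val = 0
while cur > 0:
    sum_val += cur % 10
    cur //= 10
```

Sum digits of 38
`sum_val` takes the values: 0 → 8 → 11

Answer: 11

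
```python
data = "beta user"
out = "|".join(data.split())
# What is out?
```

Trace:
`data = "beta user"` → data = 'beta user'
`out = "|".join(data.split())` → out = 'beta|user'
So out = 'beta|user'

Answer: 'beta|user'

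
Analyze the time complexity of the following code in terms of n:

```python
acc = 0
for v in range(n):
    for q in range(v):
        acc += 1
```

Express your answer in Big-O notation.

Each loop level contributes: n × n. Multiplying the contributions gives O(n^2).

Answer: O(n^2)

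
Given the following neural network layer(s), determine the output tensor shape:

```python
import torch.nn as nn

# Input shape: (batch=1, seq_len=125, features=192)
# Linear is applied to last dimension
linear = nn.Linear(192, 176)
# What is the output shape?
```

Input: (1, 125, 192) -> Output: (1, 125, 176)

Answer: (1, 125, 176)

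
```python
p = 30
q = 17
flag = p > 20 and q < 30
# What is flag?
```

Trace:
`p = 30` → p = 30
`q = 17` → q = 17
`flag = p > 20 and q < 30` → flag = True
So flag = True

Answer: True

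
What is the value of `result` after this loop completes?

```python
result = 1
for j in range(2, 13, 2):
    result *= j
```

Product of even numbers 2 to 12
`result` takes the values: 1 → 2 → 8 → 48 → 384 → 3840 → 46080

Answer: 46080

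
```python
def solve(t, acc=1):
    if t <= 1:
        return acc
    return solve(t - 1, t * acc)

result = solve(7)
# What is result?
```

Accumulator trace (n, acc): (7, 1) -> (6, 7) -> (5, 42) -> (4, 210) -> (3, 840) -> (2, 2520) -> (1, 5040) -> return 5040

Answer: 5040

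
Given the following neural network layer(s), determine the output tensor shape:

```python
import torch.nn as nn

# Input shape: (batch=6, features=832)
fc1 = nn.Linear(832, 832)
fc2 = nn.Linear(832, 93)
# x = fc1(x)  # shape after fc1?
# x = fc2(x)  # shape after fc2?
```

Input: (6, 832) -> after fc1: (6, 832) -> Output: (6, 93)

Answer: (6, 93)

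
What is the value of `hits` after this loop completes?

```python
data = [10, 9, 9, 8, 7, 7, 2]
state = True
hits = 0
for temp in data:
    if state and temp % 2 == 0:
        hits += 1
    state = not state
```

Count even values at even positions
`hits` takes the values: 0 → 1 → 2

Answer: 2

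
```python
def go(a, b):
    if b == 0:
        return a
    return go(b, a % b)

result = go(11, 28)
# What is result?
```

go(11, 28) -> go(28, 11) -> go(11, 6) -> go(6, 5) -> go(5, 1) -> go(1, 0) -> 1

Answer: 1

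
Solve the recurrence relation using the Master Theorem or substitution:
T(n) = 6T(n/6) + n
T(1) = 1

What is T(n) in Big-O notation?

By Master Theorem: a=6, b=6, f(n)=n. Since log_6(6) = 1 and f(n) = Θ(n^1), Case 2 applies. T(n) = O(n log n).

Answer: O(n log n)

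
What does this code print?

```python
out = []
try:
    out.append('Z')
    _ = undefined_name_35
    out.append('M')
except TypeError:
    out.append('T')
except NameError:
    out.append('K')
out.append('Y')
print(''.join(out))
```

Execution trace: 'Z' (try body) → 'K' (except NameError) → 'Y' (after the try/except). Output: ZKY

Answer: ZKY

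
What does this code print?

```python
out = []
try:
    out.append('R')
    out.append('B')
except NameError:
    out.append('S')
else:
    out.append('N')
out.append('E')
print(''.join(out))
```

Execution trace: 'R' (try body) → 'B' (try body, no exception) → 'N' (else) → 'E' (after the try/except). Output: RBNE

Answer: RBNE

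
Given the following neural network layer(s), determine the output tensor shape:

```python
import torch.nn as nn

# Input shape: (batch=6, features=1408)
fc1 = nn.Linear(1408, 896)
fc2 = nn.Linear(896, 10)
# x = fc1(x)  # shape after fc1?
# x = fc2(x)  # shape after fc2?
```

Input: (6, 1408) -> after fc1: (6, 896) -> Output: (6, 10)

Answer: (6, 10)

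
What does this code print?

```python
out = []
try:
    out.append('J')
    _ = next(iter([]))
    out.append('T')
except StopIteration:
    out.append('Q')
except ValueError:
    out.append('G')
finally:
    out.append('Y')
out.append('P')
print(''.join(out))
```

Execution trace: 'J' (try body) → 'Q' (except StopIteration) → 'Y' (finally) → 'P' (after the try/except). Output: JQYP

Answer: JQYP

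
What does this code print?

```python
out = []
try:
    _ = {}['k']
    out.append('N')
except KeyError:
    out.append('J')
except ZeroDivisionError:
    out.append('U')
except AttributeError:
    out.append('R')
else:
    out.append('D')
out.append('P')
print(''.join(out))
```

Execution trace: 'J' (except KeyError) → 'P' (after the try/except). Output: JP

Answer: JP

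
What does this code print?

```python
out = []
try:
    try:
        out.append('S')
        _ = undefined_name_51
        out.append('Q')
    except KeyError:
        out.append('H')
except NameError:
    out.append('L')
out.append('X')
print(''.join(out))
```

Execution trace: 'S' (try body) → 'L' (outer except NameError) → 'X' (after the try/except). Output: SLX

Answer: SLX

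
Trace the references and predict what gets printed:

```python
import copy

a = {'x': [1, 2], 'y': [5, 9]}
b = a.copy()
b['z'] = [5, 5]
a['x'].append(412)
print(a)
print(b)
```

Key concept: shallow copy of dict with mutable values.
Step by step:
`a = {'x': [1, 2], 'y': [5, 9]}` → a = {'x': [1, 2], 'y': [5, 9]}
`b = a.copy()` → b = {'x': [1, 2], 'y': [5, 9]}
`b['z'] = [5, 5]` → b = {'x': [1, 2], 'y': [5, 9], 'z': [5, 5]}
`a['x'].append(412)` → a = {'x': [1, 2, 412], 'y': [5, 9]}; b = {'x': [1, 2, 412], 'y': [5, 9], 'z': [5, 5]}
`print(a)` → prints {'x': [1, 2, 412], 'y': [5, 9]}
`print(b)` → prints {'x': [1, 2, 412], 'y': [5, 9], 'z': [5, 5]}

Answer:
{'x': [1, 2, 412], 'y': [5, 9]}
{'x': [1, 2, 412], 'y': [5, 9], 'z': [5, 5]}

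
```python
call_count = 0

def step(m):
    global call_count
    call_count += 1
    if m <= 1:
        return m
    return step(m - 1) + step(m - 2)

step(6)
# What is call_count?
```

Calls(m) = 1 + Calls(m-1) + Calls(m-2); Calls(0)=Calls(1)=1. For m=6 this gives 25.

Answer: 25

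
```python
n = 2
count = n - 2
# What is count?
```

Trace:
`n = 2` → n = 2
`count = n - 2` → count = 0
So count = 0

Answer: 0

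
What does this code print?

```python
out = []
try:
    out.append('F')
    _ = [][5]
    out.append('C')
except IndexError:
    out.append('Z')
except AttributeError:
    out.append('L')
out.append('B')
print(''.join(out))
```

Execution trace: 'F' (try body) → 'Z' (except IndexError) → 'B' (after the try/except). Output: FZB

Answer: FZB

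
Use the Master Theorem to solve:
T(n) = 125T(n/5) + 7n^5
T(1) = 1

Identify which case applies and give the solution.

a=125, b=5, f(n)=7n^5. log_5(125) = 3. Since c=5 > 3 and the regularity condition holds (125(n/5)^5 = (125/5^5)n^5 with 125/5^5 < 1), Case 3 applies: T(n) = Θ(f(n)) = O(n^5).

Answer: O(n^5) - Case 3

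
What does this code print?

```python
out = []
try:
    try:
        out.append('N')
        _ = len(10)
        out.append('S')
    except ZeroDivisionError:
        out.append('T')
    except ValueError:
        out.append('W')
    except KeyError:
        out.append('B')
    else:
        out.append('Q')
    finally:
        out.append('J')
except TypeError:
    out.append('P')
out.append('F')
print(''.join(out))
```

Execution trace: 'N' (try body) → 'J' (finally) → 'P' (outer except TypeError) → 'F' (after the try/except). Output: NJPF

Answer: NJPF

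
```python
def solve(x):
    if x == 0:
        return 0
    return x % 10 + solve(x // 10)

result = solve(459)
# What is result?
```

Sum of digits of 459: 9 + 5 + 4 = 18

Answer: 18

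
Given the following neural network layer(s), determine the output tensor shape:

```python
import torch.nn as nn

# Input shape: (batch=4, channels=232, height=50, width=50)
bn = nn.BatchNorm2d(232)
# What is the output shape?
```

Input: (4, 232, 50, 50) -> Output: (4, 232, 50, 50)

Answer: (4, 232, 50, 50)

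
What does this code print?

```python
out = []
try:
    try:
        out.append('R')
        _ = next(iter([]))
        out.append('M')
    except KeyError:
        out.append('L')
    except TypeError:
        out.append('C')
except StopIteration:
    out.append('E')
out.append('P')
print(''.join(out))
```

Execution trace: 'R' (inner try body) → 'E' (outer except StopIteration) → 'P' (after the try/except). Output: REP

Answer: REP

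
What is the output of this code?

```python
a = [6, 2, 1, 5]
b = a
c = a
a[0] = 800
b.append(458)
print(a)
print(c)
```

Key concept: multiple aliases.
Step by step:
`a = [6, 2, 1, 5]` → a = [6, 2, 1, 5]
`b = a` → b = [6, 2, 1, 5] (same object as a)
`c = a` → c = [6, 2, 1, 5] (same object as a, b)
`a[0] = 800` → a = [800, 2, 1, 5] (same object as b, c); b = [800, 2, 1, 5] (same object as a, c); c = [800, 2, 1, 5] (same object as a, b)
`b.append(458)` → a = [800, 2, 1, 5, 458] (same object as b, c); b = [800, 2, 1, 5, 458] (same object as a, c); c = [800, 2, 1, 5, 458] (same object as a, b)
`print(a)` → prints [800, 2, 1, 5, 458]
`print(c)` → prints [800, 2, 1, 5, 458]

Answer:
[800, 2, 1, 5, 458]
[800, 2, 1, 5, 458]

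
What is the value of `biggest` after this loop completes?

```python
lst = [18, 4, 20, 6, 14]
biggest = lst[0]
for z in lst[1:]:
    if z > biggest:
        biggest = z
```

Maximum of [18, 4, 20, 6, 14]
`biggest` takes the values: 18 → 20

Answer: 20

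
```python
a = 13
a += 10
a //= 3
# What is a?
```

Trace:
`a = 13` → a = 13
`a += 10` → a = 23
`a //= 3` → a = 7
So a = 7

Answer: 7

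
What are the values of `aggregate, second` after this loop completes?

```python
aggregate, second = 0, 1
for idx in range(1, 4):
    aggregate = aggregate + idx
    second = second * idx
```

Sum and factorial of 1 to 3
`aggregate, second` takes the values: (0, 1) → (1, 1) → (3, 1) → (3, 2) → (6, 2) → (6, 6)

Answer: 6, 6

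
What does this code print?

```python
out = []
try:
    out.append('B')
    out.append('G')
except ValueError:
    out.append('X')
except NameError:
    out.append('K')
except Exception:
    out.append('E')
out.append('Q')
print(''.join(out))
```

Execution trace: 'B' (try body) → 'G' (try body, no exception) → 'Q' (after the try/except). Output: BGQ

Answer: BGQ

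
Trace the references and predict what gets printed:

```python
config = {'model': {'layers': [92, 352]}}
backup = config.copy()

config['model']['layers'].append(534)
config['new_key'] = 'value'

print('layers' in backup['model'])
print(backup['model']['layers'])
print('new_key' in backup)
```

Key concept: shallow copy gotcha with nested dict.
Step by step:
`config = {'model': {'layers': [92, 352]}}` → config = {'model': {'layers': [92, 352]}}
`backup = config.copy()` → backup = {'model': {'layers': [92, 352]}}
`config['model']['layers'].append(534)` → config = {'model': {'layers': [92, 352, 534]}}; backup = {'model': {'layers': [92, 352, 534]}}
`config['new_key'] = 'value'` → config = {'model': {'layers': [92, 352, 534]}, 'new_key': 'value'}
`print('layers' in backup['model'])` → prints True
`print(backup['model']['layers'])` → prints [92, 352, 534]
`print('new_key' in backup)` → prints False

Answer:
True
[92, 352, 534]
False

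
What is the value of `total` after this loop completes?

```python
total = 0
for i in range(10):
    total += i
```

Sum of 0 to 9 = 45
`total` takes the values: 0 → 1 → 3 → 6 → 10 → 15 → 21 → 28 → 36 → 45

Answer: 45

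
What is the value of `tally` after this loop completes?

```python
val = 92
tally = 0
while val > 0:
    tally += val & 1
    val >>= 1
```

Count set bits in 92 (binary: 0b1011100)
`tally` takes the values: 0 → 1 → 2 → 3 → 4

Answer: 4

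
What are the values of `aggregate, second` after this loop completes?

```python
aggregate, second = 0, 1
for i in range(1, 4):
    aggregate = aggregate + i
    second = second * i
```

Sum and factorial of 1 to 3
`aggregate, second` takes the values: (0, 1) → (1, 1) → (3, 1) → (3, 2) → (6, 2) → (6, 6)

Answer: 6, 6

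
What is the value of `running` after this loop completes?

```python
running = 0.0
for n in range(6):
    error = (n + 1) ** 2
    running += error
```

Sum of squared losses 1² + 2² + ... + 6²
`running` takes the values: 0.0 → 1.0 → 5.0 → 14.0 → 30.0 → 55.0 → 91.0

Answer: 91.0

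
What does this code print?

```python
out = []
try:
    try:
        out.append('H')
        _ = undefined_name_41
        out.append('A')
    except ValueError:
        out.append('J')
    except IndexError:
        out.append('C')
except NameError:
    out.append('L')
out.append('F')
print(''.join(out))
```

Execution trace: 'H' (try body) → 'L' (outer except NameError) → 'F' (after the try/except). Output: HLF

Answer: HLF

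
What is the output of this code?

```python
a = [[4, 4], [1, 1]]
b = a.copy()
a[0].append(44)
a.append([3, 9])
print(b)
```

Key concept: shallow copy with nested lists.
Step by step:
`a = [[4, 4], [1, 1]]` → a = [[4, 4], [1, 1]]
`b = a.copy()` → b = [[4, 4], [1, 1]]
`a[0].append(44)` → a = [[4, 4, 44], [1, 1]]; b = [[4, 4, 44], [1, 1]]
`a.append([3, 9])` → a = [[4, 4, 44], [1, 1], [3, 9]]
`print(b)` → prints [[4, 4, 44], [1, 1]]

Answer: [[4, 4, 44], [1, 1]]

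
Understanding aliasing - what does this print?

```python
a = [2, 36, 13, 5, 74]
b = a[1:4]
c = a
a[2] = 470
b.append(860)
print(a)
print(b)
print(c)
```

Key concept: slice vs alias.
Step by step:
`a = [2, 36, 13, 5, 74]` → a = [2, 36, 13, 5, 74]
`b = a[1:4]` → b = [36, 13, 5]
`c = a` → c = [2, 36, 13, 5, 74] (same object as a)
`a[2] = 470` → a = [2, 36, 470, 5, 74] (same object as c); c = [2, 36, 470, 5, 74] (same object as a)
`b.append(860)` → b = [36, 13, 5, 860]
`print(a)` → prints [2, 36, 470, 5, 74]
`print(b)` → prints [36, 13, 5, 860]
`print(c)` → prints [2, 36, 470, 5, 74]

Answer:
[2, 36, 470, 5, 74]
[36, 13, 5, 860]
[2, 36, 470, 5, 74]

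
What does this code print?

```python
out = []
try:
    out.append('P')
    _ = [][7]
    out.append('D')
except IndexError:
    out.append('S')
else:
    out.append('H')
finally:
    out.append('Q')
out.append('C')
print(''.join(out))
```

Execution trace: 'P' (try body) → 'S' (except IndexError) → 'Q' (finally) → 'C' (after the try/except). Output: PSQC

Answer: PSQC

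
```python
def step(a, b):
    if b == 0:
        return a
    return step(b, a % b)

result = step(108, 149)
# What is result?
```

step(108, 149) -> step(149, 108) -> step(108, 41) -> step(41, 26) -> step(26, 15) -> step(15, 11) -> step(11, 4) -> step(4, 3) -> step(3, 1) -> step(1, 0) -> 1

Answer: 1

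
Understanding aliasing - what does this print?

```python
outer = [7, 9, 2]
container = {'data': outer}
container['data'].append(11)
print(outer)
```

Key concept: dict holds reference to list.
Step by step:
`outer = [7, 9, 2]` → outer = [7, 9, 2]
`container = {'data': outer}` → container = {'data': [7, 9, 2]}
`container['data'].append(11)` → outer = [7, 9, 2, 11]; container = {'data': [7, 9, 2, 11]}
`print(outer)` → prints [7, 9, 2, 11]

Answer: [7, 9, 2, 11]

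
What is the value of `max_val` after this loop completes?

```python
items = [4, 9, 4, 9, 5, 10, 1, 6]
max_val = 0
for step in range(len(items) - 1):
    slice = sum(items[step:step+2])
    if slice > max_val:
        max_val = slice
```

Max sum of 2-element window in [4, 9, 4, 9, 5, 10, 1, 6]
`max_val` takes the values: 0 → 13 → 14 → 15

Answer: 15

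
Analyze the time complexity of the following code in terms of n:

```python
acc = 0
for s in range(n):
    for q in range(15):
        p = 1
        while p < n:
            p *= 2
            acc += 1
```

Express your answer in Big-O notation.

Each loop level contributes: n × 1 × log n. Multiplying the contributions gives O(n log n).

Answer: O(n log n)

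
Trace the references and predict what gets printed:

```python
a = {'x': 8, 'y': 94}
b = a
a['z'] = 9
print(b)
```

Key concept: dict aliasing.
Step by step:
`a = {'x': 8, 'y': 94}` → a = {'x': 8, 'y': 94}
`b = a` → b = {'x': 8, 'y': 94} (same object as a)
`a['z'] = 9` → a = {'x': 8, 'y': 94, 'z': 9} (same object as b); b = {'x': 8, 'y': 94, 'z': 9} (same object as a)
`print(b)` → prints {'x': 8, 'y': 94, 'z': 9}

Answer: {'x': 8, 'y': 94, 'z': 9}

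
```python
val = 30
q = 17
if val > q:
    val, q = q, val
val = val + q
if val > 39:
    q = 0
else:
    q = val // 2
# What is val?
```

Trace:
`val = 30` → val = 30
`q = 17` → q = 17
`if val > q: ...` → val > q is True → val = 17; q = 30
`val = val + q` → val = 47
`if val > 39: ...` → val > 39 is True → q = 0
So val = 47

Answer: 47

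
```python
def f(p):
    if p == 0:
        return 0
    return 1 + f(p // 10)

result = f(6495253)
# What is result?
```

Count of digits of 6495253: 7

Answer: 7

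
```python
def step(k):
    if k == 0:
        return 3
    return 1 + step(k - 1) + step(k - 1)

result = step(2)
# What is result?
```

step(k) = 1 + 2·step(k-1), step(0)=3. Closed form: (3+1)·2^2 - 1 = 15.

Answer: 15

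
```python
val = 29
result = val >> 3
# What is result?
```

Trace:
`val = 29` → val = 29
`result = val >> 3` → result = 3
So result = 3

Answer: 3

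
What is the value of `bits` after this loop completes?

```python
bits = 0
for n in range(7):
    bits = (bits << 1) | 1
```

Build 7 consecutive 1-bits: 0b1111111
`bits` takes the values: 0 → 1 → 3 → 7 → 15 → 31 → 63 → 127

Answer: 127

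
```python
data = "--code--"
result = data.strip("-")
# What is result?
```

Trace:
`data = "--code--"` → data = '--code--'
`result = data.strip("-")` → result = 'code'
So result = 'code'

Answer: 'code'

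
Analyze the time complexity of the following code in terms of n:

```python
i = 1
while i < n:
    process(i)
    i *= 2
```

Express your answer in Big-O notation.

This is Logarithmic loop. Time complexity: O(log n).

Answer: O(log n)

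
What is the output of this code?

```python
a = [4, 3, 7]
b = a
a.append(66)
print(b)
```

Key concept: basic list aliasing.
Step by step:
`a = [4, 3, 7]` → a = [4, 3, 7]
`b = a` → b = [4, 3, 7] (same object as a)
`a.append(66)` → a = [4, 3, 7, 66] (same object as b); b = [4, 3, 7, 66] (same object as a)
`print(b)` → prints [4, 3, 7, 66]

Answer: [4, 3, 7, 66]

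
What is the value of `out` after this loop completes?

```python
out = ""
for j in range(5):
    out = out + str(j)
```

Concatenate digits 0 to 4
`out` takes the values: "" → "0" → "01" → "012" → "0123" → "01234"

Answer: "01234"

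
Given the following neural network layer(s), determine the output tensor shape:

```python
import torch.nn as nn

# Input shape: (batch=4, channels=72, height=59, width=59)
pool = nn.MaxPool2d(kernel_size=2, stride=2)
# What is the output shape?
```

Input: (4, 72, 59, 59) -> Output: (4, 72, 29, 29)

Answer: (4, 72, 29, 29)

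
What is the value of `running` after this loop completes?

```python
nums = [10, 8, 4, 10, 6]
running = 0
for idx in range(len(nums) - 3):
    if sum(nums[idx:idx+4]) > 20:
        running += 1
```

Count windows with sum > 20
`running` takes the values: 0 → 1 → 2

Answer: 2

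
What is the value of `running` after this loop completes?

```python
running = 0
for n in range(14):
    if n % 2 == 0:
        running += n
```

Sum of even numbers 0 to 13
`running` takes the values: 0 → 2 → 6 → 12 → 20 → 30 → 42

Answer: 42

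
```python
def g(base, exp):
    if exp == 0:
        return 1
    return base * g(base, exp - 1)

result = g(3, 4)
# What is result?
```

g(3, 4) = 3 * 3 * 3 * 3 = 81

Answer: 81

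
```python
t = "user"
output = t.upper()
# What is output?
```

Trace:
`t = "user"` → t = 'user'
`output = t.upper()` → output = 'USER'
So output = 'USER'

Answer: 'USER'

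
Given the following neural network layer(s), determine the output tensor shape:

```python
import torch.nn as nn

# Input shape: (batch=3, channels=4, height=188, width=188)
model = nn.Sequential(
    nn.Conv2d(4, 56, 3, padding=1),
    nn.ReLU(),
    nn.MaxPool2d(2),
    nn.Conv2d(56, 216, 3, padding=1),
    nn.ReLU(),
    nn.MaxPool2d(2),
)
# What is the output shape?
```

Input: (3, 4, 188, 188) -> after first Conv2d: (3, 56, 188, 188) -> after first MaxPool2d: (3, 56, 94, 94) -> after second Conv2d: (3, 216, 94, 94) -> Output: (3, 216, 47, 47)

Answer: (3, 216, 47, 47)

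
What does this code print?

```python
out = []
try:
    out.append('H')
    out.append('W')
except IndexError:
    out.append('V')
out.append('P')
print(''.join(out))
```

Execution trace: 'H' (try body) → 'W' (try body, no exception) → 'P' (after the try/except). Output: HWP

Answer: HWP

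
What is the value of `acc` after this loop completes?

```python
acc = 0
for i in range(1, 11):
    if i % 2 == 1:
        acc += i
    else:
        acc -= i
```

Add odd, subtract even
`acc` takes the values: 0 → 1 → -1 → 2 → -2 → 3 → -3 → 4 → -4 → 5 → -5

Answer: -5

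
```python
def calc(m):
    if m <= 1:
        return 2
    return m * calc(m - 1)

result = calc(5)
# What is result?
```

calc(5) = 5 * 4 * 3 * 2 * 2 = 240

Answer: 240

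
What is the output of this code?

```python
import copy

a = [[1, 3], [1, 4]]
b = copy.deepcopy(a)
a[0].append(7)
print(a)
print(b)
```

Key concept: deep copy is fully independent.
Step by step:
`a = [[1, 3], [1, 4]]` → a = [[1, 3], [1, 4]]
`b = copy.deepcopy(a)` → b = [[1, 3], [1, 4]]
`a[0].append(7)` → a = [[1, 3, 7], [1, 4]]
`print(a)` → prints [[1, 3, 7], [1, 4]]
`print(b)` → prints [[1, 3], [1, 4]]

Answer:
[[1, 3, 7], [1, 4]]
[[1, 3], [1, 4]]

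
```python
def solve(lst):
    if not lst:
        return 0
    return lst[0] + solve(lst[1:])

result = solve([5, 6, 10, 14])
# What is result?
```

5 + 6 + 10 + 14 + 0 = 35

Answer: 35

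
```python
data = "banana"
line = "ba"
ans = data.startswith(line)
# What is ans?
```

Trace:
`data = "banana"` → data = 'banana'
`line = "ba"` → line = 'ba'
`ans = data.startswith(line)` → ans = True
So ans = True

Answer: True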